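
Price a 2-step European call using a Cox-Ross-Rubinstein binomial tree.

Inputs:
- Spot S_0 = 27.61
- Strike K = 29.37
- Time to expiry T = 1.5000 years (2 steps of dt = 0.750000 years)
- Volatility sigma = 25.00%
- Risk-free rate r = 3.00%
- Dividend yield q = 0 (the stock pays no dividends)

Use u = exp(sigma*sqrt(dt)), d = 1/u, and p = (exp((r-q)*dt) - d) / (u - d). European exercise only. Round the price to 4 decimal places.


dt = T/N = 0.750000
u = exp(sigma*sqrt(dt)) = 1.241731; d = 1/u = 0.805327
p = (exp((r-q)*dt) - d) / (u - d) = 0.498226
Discount per step: exp(-r*dt) = 0.977751
Stock lattice S(k, i) with i counting down-moves:
  k=0: S(0,0) = 27.6100
  k=1: S(1,0) = 34.2842; S(1,1) = 22.2351
  k=2: S(2,0) = 42.5717; S(2,1) = 27.6100; S(2,2) = 17.9065
Terminal payoffs V(N, i) = max(S_T - K, 0):
  V(2,0) = 13.201743; V(2,1) = 0.000000; V(2,2) = 0.000000
Backward induction: V(k, i) = exp(-r*dt) * [p * V(k+1, i) + (1-p) * V(k+1, i+1)].
  V(1,0) = exp(-r*dt) * [p*13.201743 + (1-p)*0.000000] = 6.431112
  V(1,1) = exp(-r*dt) * [p*0.000000 + (1-p)*0.000000] = 0.000000
  V(0,0) = exp(-r*dt) * [p*6.431112 + (1-p)*0.000000] = 3.132859

Answer: Price = V(0,0) = 3.1329


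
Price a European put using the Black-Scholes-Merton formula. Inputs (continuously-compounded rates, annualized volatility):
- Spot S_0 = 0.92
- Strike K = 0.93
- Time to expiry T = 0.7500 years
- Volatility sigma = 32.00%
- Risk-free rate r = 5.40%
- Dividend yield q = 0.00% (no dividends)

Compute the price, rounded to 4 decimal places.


Answer: Price = 0.0870

Derivation:
d1 = (ln(S/K) + (r - q + 0.5*sigma^2) * T) / (sigma * sqrt(T)) = 0.24569532
d2 = d1 - sigma * sqrt(T) = -0.03143281
exp(-rT) = 0.96030916; exp(-qT) = 1.00000000
P = K * exp(-rT) * N(-d2) - S_0 * exp(-qT) * N(-d1)
N(-d1) = 0.40295905; N(-d2) = 0.51253781
P = 0.9300 * 0.96030916 * 0.51253781 - 0.9200 * 1.00000000 * 0.40295905 = 0.0870


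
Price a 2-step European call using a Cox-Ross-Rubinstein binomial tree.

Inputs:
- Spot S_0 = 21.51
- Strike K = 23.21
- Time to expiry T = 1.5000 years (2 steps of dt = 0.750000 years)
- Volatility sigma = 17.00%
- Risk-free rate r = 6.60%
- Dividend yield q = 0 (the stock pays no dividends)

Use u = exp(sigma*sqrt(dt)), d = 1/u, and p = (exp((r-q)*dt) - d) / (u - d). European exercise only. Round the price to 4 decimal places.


dt = T/N = 0.750000
u = exp(sigma*sqrt(dt)) = 1.158614; d = 1/u = 0.863100
p = (exp((r-q)*dt) - d) / (u - d) = 0.634980
Discount per step: exp(-r*dt) = 0.951705
Stock lattice S(k, i) with i counting down-moves:
  k=0: S(0,0) = 21.5100
  k=1: S(1,0) = 24.9218; S(1,1) = 18.5653
  k=2: S(2,0) = 28.8747; S(2,1) = 21.5100; S(2,2) = 16.0237
Terminal payoffs V(N, i) = max(S_T - K, 0):
  V(2,0) = 5.664723; V(2,1) = 0.000000; V(2,2) = 0.000000
Backward induction: V(k, i) = exp(-r*dt) * [p * V(k+1, i) + (1-p) * V(k+1, i+1)].
  V(1,0) = exp(-r*dt) * [p*5.664723 + (1-p)*0.000000] = 3.423272
  V(1,1) = exp(-r*dt) * [p*0.000000 + (1-p)*0.000000] = 0.000000
  V(0,0) = exp(-r*dt) * [p*3.423272 + (1-p)*0.000000] = 2.068731

Answer: Price = V(0,0) = 2.0687


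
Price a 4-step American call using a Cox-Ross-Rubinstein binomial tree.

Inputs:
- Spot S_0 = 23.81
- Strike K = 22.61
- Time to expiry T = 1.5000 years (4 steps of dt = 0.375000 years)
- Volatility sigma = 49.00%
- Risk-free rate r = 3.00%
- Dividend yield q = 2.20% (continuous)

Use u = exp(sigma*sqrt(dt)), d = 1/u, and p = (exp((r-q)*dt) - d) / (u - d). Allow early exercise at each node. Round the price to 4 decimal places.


Answer: Price = V(0,0) = 5.9171

Derivation:
dt = T/N = 0.375000
u = exp(sigma*sqrt(dt)) = 1.349943; d = 1/u = 0.740772
p = (exp((r-q)*dt) - d) / (u - d) = 0.430474
Discount per step: exp(-r*dt) = 0.988813
Stock lattice S(k, i) with i counting down-moves:
  k=0: S(0,0) = 23.8100
  k=1: S(1,0) = 32.1421; S(1,1) = 17.6378
  k=2: S(2,0) = 43.3901; S(2,1) = 23.8100; S(2,2) = 13.0656
  k=3: S(3,0) = 58.5741; S(3,1) = 32.1421; S(3,2) = 17.6378; S(3,3) = 9.6786
  k=4: S(4,0) = 79.0717; S(4,1) = 43.3901; S(4,2) = 23.8100; S(4,3) = 13.0656; S(4,4) = 7.1696
Terminal payoffs V(N, i) = max(S_T - K, 0):
  V(4,0) = 56.461747; V(4,1) = 20.780071; V(4,2) = 1.200000; V(4,3) = 0.000000; V(4,4) = 0.000000
Backward induction: V(k, i) = exp(-r*dt) * [p * V(k+1, i) + (1-p) * V(k+1, i+1)]; then take max(V_cont, immediate exercise) for American.
  V(3,0) = exp(-r*dt) * [p*56.461747 + (1-p)*20.780071] = 35.735819; exercise = 35.964131; V(3,0) = max -> 35.964131
  V(3,1) = exp(-r*dt) * [p*20.780071 + (1-p)*1.200000] = 9.521002; exercise = 9.532147; V(3,1) = max -> 9.532147
  V(3,2) = exp(-r*dt) * [p*1.200000 + (1-p)*0.000000] = 0.510790; exercise = 0.000000; V(3,2) = max -> 0.510790
  V(3,3) = exp(-r*dt) * [p*0.000000 + (1-p)*0.000000] = 0.000000; exercise = 0.000000; V(3,3) = max -> 0.000000
  V(2,0) = exp(-r*dt) * [p*35.964131 + (1-p)*9.532147] = 20.676513; exercise = 20.780071; V(2,0) = max -> 20.780071
  V(2,1) = exp(-r*dt) * [p*9.532147 + (1-p)*0.510790] = 4.345094; exercise = 1.200000; V(2,1) = max -> 4.345094
  V(2,2) = exp(-r*dt) * [p*0.510790 + (1-p)*0.000000] = 0.217422; exercise = 0.000000; V(2,2) = max -> 0.217422
  V(1,0) = exp(-r*dt) * [p*20.780071 + (1-p)*4.345094] = 11.292176; exercise = 9.532147; V(1,0) = max -> 11.292176
  V(1,1) = exp(-r*dt) * [p*4.345094 + (1-p)*0.217422] = 1.971969; exercise = 0.000000; V(1,1) = max -> 1.971969
  V(0,0) = exp(-r*dt) * [p*11.292176 + (1-p)*1.971969] = 5.917135; exercise = 1.200000; V(0,0) = max -> 5.917135


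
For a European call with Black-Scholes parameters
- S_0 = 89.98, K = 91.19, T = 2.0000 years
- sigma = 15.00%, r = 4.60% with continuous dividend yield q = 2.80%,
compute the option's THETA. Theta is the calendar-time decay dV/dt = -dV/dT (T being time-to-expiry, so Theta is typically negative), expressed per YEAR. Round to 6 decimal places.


d1 = 0.2128022842; d2 = 0.0006702499
phi(d1) = 0.3900107644; exp(-qT) = 0.9455391359; exp(-rT) = 0.9121051495
Theta = -S*exp(-qT)*phi(d1)*sigma/(2*sqrt(T)) - r*K*exp(-rT)*N(d2) + q*S*exp(-qT)*N(d1)
N(d1) = 0.5842594090; N(d2) = 0.5002673910; sqrt(T) = 1.4142135624
Term 1 = -89.9800 * 0.9455391359 * 0.3900107644 * 0.1500 / (2 * 1.4142135624) = -1.7597393975
Term 2 = -0.0460 * 91.1900 * 0.9121051495 * 0.5002673910 = -1.9140450271
Term 3 = 0.0280 * 89.9800 * 0.9455391359 * 0.5842594090 = 1.3918397781
Theta = -1.7597393975 + (-1.9140450271) + (1.3918397781) = -2.281945

Answer: Theta = -2.281945


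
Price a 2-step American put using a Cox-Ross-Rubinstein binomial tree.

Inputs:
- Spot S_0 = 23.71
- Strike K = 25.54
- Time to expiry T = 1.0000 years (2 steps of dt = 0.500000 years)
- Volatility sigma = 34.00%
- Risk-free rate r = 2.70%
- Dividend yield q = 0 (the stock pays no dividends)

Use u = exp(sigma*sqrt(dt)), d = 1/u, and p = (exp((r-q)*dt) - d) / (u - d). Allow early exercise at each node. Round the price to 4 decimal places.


Answer: Price = V(0,0) = 4.0622

Derivation:
dt = T/N = 0.500000
u = exp(sigma*sqrt(dt)) = 1.271778; d = 1/u = 0.786300
p = (exp((r-q)*dt) - d) / (u - d) = 0.468180
Discount per step: exp(-r*dt) = 0.986591
Stock lattice S(k, i) with i counting down-moves:
  k=0: S(0,0) = 23.7100
  k=1: S(1,0) = 30.1539; S(1,1) = 18.6432
  k=2: S(2,0) = 38.3490; S(2,1) = 23.7100; S(2,2) = 14.6591
Terminal payoffs V(N, i) = max(K - S_T, 0):
  V(2,0) = 0.000000; V(2,1) = 1.830000; V(2,2) = 10.880856
Backward induction: V(k, i) = exp(-r*dt) * [p * V(k+1, i) + (1-p) * V(k+1, i+1)]; then take max(V_cont, immediate exercise) for American.
  V(1,0) = exp(-r*dt) * [p*0.000000 + (1-p)*1.830000] = 0.960180; exercise = 0.000000; V(1,0) = max -> 0.960180
  V(1,1) = exp(-r*dt) * [p*1.830000 + (1-p)*10.880856] = 6.554343; exercise = 6.896816; V(1,1) = max -> 6.896816
  V(0,0) = exp(-r*dt) * [p*0.960180 + (1-p)*6.896816] = 4.062191; exercise = 1.830000; V(0,0) = max -> 4.062191


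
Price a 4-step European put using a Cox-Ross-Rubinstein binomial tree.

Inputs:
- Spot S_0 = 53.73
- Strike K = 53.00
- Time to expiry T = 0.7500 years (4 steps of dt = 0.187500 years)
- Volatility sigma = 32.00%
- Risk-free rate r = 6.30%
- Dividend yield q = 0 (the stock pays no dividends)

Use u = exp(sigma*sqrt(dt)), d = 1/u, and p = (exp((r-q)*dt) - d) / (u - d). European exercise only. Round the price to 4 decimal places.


Answer: Price = V(0,0) = 4.0671

Derivation:
dt = T/N = 0.187500
u = exp(sigma*sqrt(dt)) = 1.148623; d = 1/u = 0.870607
p = (exp((r-q)*dt) - d) / (u - d) = 0.508155
Discount per step: exp(-r*dt) = 0.988257
Stock lattice S(k, i) with i counting down-moves:
  k=0: S(0,0) = 53.7300
  k=1: S(1,0) = 61.7155; S(1,1) = 46.7777
  k=2: S(2,0) = 70.8879; S(2,1) = 53.7300; S(2,2) = 40.7250
  k=3: S(3,0) = 81.4235; S(3,1) = 61.7155; S(3,2) = 46.7777; S(3,3) = 35.4555
  k=4: S(4,0) = 93.5249; S(4,1) = 70.8879; S(4,2) = 53.7300; S(4,3) = 40.7250; S(4,4) = 30.8679
Terminal payoffs V(N, i) = max(K - S_T, 0):
  V(4,0) = 0.000000; V(4,1) = 0.000000; V(4,2) = 0.000000; V(4,3) = 12.274950; V(4,4) = 22.132148
Backward induction: V(k, i) = exp(-r*dt) * [p * V(k+1, i) + (1-p) * V(k+1, i+1)].
  V(3,0) = exp(-r*dt) * [p*0.000000 + (1-p)*0.000000] = 0.000000
  V(3,1) = exp(-r*dt) * [p*0.000000 + (1-p)*0.000000] = 0.000000
  V(3,2) = exp(-r*dt) * [p*0.000000 + (1-p)*12.274950] = 5.966478
  V(3,3) = exp(-r*dt) * [p*12.274950 + (1-p)*22.132148] = 16.922088
  V(2,0) = exp(-r*dt) * [p*0.000000 + (1-p)*0.000000] = 0.000000
  V(2,1) = exp(-r*dt) * [p*0.000000 + (1-p)*5.966478] = 2.900123
  V(2,2) = exp(-r*dt) * [p*5.966478 + (1-p)*16.922088] = 11.221601
  V(1,0) = exp(-r*dt) * [p*0.000000 + (1-p)*2.900123] = 1.409661
  V(1,1) = exp(-r*dt) * [p*2.900123 + (1-p)*11.221601] = 6.910882
  V(0,0) = exp(-r*dt) * [p*1.409661 + (1-p)*6.910882] = 4.067083


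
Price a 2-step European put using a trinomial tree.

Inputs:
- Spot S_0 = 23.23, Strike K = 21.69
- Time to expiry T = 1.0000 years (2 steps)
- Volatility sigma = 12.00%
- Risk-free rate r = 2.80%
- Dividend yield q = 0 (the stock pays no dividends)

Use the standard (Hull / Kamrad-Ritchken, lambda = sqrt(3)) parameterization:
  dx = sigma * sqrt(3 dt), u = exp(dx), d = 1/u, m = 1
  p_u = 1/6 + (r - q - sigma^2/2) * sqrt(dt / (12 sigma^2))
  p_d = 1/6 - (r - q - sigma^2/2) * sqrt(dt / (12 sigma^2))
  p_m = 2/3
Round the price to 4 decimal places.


Answer: Price = V(0,0) = 0.3517

Derivation:
dt = T/N = 0.500000; dx = sigma*sqrt(3*dt) = 0.146969
u = exp(dx) = 1.158319; d = 1/u = 0.863320
p_u = 0.202048, p_m = 0.666667, p_d = 0.131285
Discount per step: exp(-r*dt) = 0.986098
Stock lattice S(k, j) with j the centered position index:
  k=0: S(0,+0) = 23.2300
  k=1: S(1,-1) = 20.0549; S(1,+0) = 23.2300; S(1,+1) = 26.9077
  k=2: S(2,-2) = 17.3138; S(2,-1) = 20.0549; S(2,+0) = 23.2300; S(2,+1) = 26.9077; S(2,+2) = 31.1677
Terminal payoffs V(N, j) = max(K - S_T, 0):
  V(2,-2) = 4.376167; V(2,-1) = 1.635067; V(2,+0) = 0.000000; V(2,+1) = 0.000000; V(2,+2) = 0.000000
Backward induction: V(k, j) = exp(-r*dt) * [p_u * V(k+1, j+1) + p_m * V(k+1, j) + p_d * V(k+1, j-1)]
  V(1,-1) = exp(-r*dt) * [p_u*0.000000 + p_m*1.635067 + p_d*4.376167] = 1.641429
  V(1,+0) = exp(-r*dt) * [p_u*0.000000 + p_m*0.000000 + p_d*1.635067] = 0.211676
  V(1,+1) = exp(-r*dt) * [p_u*0.000000 + p_m*0.000000 + p_d*0.000000] = 0.000000
  V(0,+0) = exp(-r*dt) * [p_u*0.000000 + p_m*0.211676 + p_d*1.641429] = 0.351655


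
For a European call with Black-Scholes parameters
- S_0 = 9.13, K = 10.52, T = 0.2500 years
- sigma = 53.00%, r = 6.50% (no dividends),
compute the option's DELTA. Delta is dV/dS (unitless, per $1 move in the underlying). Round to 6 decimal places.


Answer: Delta = 0.366573

Derivation:
d1 = -0.3409434442; d2 = -0.6059434442
phi(d1) = 0.3764162315; exp(-qT) = 1.0000000000; exp(-rT) = 0.9838813190
N(d1) = 0.3665730792
Delta = exp(-qT) * N(d1) = 1.0000000000 * 0.3665730792 = 0.366573


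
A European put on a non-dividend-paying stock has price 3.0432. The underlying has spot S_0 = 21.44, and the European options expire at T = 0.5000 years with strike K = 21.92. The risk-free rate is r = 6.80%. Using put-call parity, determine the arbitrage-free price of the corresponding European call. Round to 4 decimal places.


Answer: Call price = 3.2960

Derivation:
Put-call parity: C - P = S_0 * exp(-qT) - K * exp(-rT).
S_0 * exp(-qT) = 21.4400 * 1.00000000 = 21.44000000
K * exp(-rT) = 21.9200 * 0.96657150 = 21.18724738
C = P + S*exp(-qT) - K*exp(-rT)
C = 3.0432 + 21.44000000 - 21.18724738 = 3.2960


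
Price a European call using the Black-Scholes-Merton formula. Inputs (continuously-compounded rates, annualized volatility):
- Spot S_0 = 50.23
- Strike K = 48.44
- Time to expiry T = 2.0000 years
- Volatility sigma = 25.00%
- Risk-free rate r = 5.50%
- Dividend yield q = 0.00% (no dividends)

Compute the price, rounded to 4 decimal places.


d1 = (ln(S/K) + (r - q + 0.5*sigma^2) * T) / (sigma * sqrt(T)) = 0.59053751
d2 = d1 - sigma * sqrt(T) = 0.23698412
exp(-rT) = 0.89583414; exp(-qT) = 1.00000000
C = S_0 * exp(-qT) * N(d1) - K * exp(-rT) * N(d2)
N(d1) = 0.72258483; N(d2) = 0.59366545
C = 50.2300 * 1.00000000 * 0.72258483 - 48.4400 * 0.89583414 * 0.59366545 = 10.5338

Answer: Price = 10.5338


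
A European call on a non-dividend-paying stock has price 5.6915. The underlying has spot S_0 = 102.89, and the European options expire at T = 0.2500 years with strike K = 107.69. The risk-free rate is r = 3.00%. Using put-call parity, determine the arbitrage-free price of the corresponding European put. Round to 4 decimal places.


Put-call parity: C - P = S_0 * exp(-qT) - K * exp(-rT).
S_0 * exp(-qT) = 102.8900 * 1.00000000 = 102.89000000
K * exp(-rT) = 107.6900 * 0.99252805 = 106.88534622
P = C - S*exp(-qT) + K*exp(-rT)
P = 5.6915 - 102.89000000 + 106.88534622 = 9.6868

Answer: Put price = 9.6868


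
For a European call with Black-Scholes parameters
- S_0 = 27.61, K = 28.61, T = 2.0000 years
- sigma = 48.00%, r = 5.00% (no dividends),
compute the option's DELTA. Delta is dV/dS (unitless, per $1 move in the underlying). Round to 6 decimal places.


Answer: Delta = 0.667970

Derivation:
d1 = 0.4343134097; d2 = -0.2445091002
phi(d1) = 0.3630362447; exp(-qT) = 1.0000000000; exp(-rT) = 0.9048374180
N(d1) = 0.6679695663
Delta = exp(-qT) * N(d1) = 1.0000000000 * 0.6679695663 = 0.667970


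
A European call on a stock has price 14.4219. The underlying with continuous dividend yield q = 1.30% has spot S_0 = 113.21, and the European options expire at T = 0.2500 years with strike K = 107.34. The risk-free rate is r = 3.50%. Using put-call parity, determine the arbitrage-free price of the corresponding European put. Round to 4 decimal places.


Put-call parity: C - P = S_0 * exp(-qT) - K * exp(-rT).
S_0 * exp(-qT) = 113.2100 * 0.99675528 = 112.84266474
K * exp(-rT) = 107.3400 * 0.99128817 = 106.40487215
P = C - S*exp(-qT) + K*exp(-rT)
P = 14.4219 - 112.84266474 + 106.40487215 = 7.9841

Answer: Put price = 7.9841


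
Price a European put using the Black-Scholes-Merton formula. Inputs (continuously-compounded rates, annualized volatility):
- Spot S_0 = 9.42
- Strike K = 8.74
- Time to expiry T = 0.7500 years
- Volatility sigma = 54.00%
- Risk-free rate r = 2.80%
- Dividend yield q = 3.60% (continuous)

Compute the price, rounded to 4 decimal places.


d1 = (ln(S/K) + (r - q + 0.5*sigma^2) * T) / (sigma * sqrt(T)) = 0.38121134
d2 = d1 - sigma * sqrt(T) = -0.08644238
exp(-rT) = 0.97921896; exp(-qT) = 0.97336124
P = K * exp(-rT) * N(-d2) - S_0 * exp(-qT) * N(-d1)
N(-d1) = 0.35152322; N(-d2) = 0.53444262
P = 8.7400 * 0.97921896 * 0.53444262 - 9.4200 * 0.97336124 * 0.35152322 = 1.3508

Answer: Price = 1.3508


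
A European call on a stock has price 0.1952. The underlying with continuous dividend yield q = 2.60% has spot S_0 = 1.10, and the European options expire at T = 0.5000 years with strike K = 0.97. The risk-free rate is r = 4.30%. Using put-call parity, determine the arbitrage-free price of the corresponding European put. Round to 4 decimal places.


Answer: Put price = 0.0588

Derivation:
Put-call parity: C - P = S_0 * exp(-qT) - K * exp(-rT).
S_0 * exp(-qT) = 1.1000 * 0.98708414 = 1.08579255
K * exp(-rT) = 0.9700 * 0.97872948 = 0.94936759
P = C - S*exp(-qT) + K*exp(-rT)
P = 0.1952 - 1.08579255 + 0.94936759 = 0.0588


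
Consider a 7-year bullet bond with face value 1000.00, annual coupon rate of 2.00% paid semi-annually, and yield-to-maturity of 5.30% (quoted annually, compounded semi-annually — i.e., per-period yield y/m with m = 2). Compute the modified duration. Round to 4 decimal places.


Coupon per period c = face * coupon_rate / m = 10.000000
Periods per year m = 2; per-period yield y/m = 0.026500
Number of cashflows N = 14
Cashflows (t years, CF_t, discount factor 1/(1+y/m)^(m*t), PV):
  t = 0.5000: CF_t = 10.000000, DF = 0.974184, PV = 9.741841
  t = 1.0000: CF_t = 10.000000, DF = 0.949035, PV = 9.490347
  t = 1.5000: CF_t = 10.000000, DF = 0.924535, PV = 9.245345
  t = 2.0000: CF_t = 10.000000, DF = 0.900667, PV = 9.006669
  t = 2.5000: CF_t = 10.000000, DF = 0.877415, PV = 8.774154
  t = 3.0000: CF_t = 10.000000, DF = 0.854764, PV = 8.547641
  t = 3.5000: CF_t = 10.000000, DF = 0.832698, PV = 8.326976
  t = 4.0000: CF_t = 10.000000, DF = 0.811201, PV = 8.112008
  t = 4.5000: CF_t = 10.000000, DF = 0.790259, PV = 7.902589
  t = 5.0000: CF_t = 10.000000, DF = 0.769858, PV = 7.698577
  t = 5.5000: CF_t = 10.000000, DF = 0.749983, PV = 7.499832
  t = 6.0000: CF_t = 10.000000, DF = 0.730622, PV = 7.306217
  t = 6.5000: CF_t = 10.000000, DF = 0.711760, PV = 7.117600
  t = 7.0000: CF_t = 1010.000000, DF = 0.693385, PV = 700.319182
Price P = sum_t PV_t = 809.088978
First compute Macaulay numerator sum_t t * PV_t:
  t * PV_t at t = 0.5000: 4.870921
  t * PV_t at t = 1.0000: 9.490347
  t * PV_t at t = 1.5000: 13.868018
  t * PV_t at t = 2.0000: 18.013337
  t * PV_t at t = 2.5000: 21.935384
  t * PV_t at t = 3.0000: 25.642923
  t * PV_t at t = 3.5000: 29.144417
  t * PV_t at t = 4.0000: 32.448032
  t * PV_t at t = 4.5000: 35.561652
  t * PV_t at t = 5.0000: 38.492885
  t * PV_t at t = 5.5000: 41.249074
  t * PV_t at t = 6.0000: 43.837301
  t * PV_t at t = 6.5000: 46.264403
  t * PV_t at t = 7.0000: 4902.234273
Macaulay duration D = 5263.052966 / 809.088978 = 6.504912
Modified duration = D / (1 + y/m) = 6.504912 / (1 + 0.026500) = 6.336982

Answer: Modified duration = 6.3370


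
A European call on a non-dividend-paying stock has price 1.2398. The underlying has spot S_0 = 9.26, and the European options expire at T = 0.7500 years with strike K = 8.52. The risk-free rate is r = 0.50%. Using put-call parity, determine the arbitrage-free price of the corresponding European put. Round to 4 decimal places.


Put-call parity: C - P = S_0 * exp(-qT) - K * exp(-rT).
S_0 * exp(-qT) = 9.2600 * 1.00000000 = 9.26000000
K * exp(-rT) = 8.5200 * 0.99625702 = 8.48810983
P = C - S*exp(-qT) + K*exp(-rT)
P = 1.2398 - 9.26000000 + 8.48810983 = 0.4679

Answer: Put price = 0.4679


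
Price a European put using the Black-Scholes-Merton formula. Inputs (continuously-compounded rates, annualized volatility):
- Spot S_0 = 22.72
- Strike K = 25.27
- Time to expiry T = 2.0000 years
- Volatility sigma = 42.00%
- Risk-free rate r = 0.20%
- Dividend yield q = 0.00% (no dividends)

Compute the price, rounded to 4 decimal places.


Answer: Price = 6.8965

Derivation:
d1 = (ln(S/K) + (r - q + 0.5*sigma^2) * T) / (sigma * sqrt(T)) = 0.12463207
d2 = d1 - sigma * sqrt(T) = -0.46933763
exp(-rT) = 0.99600799; exp(-qT) = 1.00000000
P = K * exp(-rT) * N(-d2) - S_0 * exp(-qT) * N(-d1)
N(-d1) = 0.45040742; N(-d2) = 0.68058584
P = 25.2700 * 0.99600799 * 0.68058584 - 22.7200 * 1.00000000 * 0.45040742 = 6.8965


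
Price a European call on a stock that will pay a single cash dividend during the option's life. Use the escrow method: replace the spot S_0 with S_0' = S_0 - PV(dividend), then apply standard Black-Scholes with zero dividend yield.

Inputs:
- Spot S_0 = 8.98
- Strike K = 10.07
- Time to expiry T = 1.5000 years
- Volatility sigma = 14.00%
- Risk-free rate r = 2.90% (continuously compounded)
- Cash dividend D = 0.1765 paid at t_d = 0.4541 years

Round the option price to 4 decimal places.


Answer: Price = 0.2982

Derivation:
PV(D) = D * exp(-r * t_d) = 0.1765 * 0.98691743 = 0.17419093
S_0' = S_0 - PV(D) = 8.9800 - 0.17419093 = 8.80580907
d1 = (ln(S_0'/K) + (r + sigma^2/2)*T) / (sigma*sqrt(T)) = -0.44294404
d2 = d1 - sigma*sqrt(T) = -0.61440832
exp(-rT) = 0.95743255
N(d1) = 0.32890311; N(d2) = 0.26947277
C = S_0' * N(d1) - K * exp(-rT) * N(d2) = 8.80580907 * 0.32890311 - 10.0700 * 0.95743255 * 0.26947277 = 0.2982


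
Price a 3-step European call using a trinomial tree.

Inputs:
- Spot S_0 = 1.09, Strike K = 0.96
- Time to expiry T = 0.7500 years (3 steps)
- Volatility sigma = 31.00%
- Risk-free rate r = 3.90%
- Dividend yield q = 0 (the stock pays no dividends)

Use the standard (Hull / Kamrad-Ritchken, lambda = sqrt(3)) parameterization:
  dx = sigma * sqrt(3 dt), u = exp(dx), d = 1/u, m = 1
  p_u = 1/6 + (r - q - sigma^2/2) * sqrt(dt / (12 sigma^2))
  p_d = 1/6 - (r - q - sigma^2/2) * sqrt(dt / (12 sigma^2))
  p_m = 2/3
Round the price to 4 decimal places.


Answer: Price = V(0,0) = 0.2080

Derivation:
dt = T/N = 0.250000; dx = sigma*sqrt(3*dt) = 0.268468
u = exp(dx) = 1.307959; d = 1/u = 0.764550
p_u = 0.162453, p_m = 0.666667, p_d = 0.170880
Discount per step: exp(-r*dt) = 0.990297
Stock lattice S(k, j) with j the centered position index:
  k=0: S(0,+0) = 1.0900
  k=1: S(1,-1) = 0.8334; S(1,+0) = 1.0900; S(1,+1) = 1.4257
  k=2: S(2,-2) = 0.6371; S(2,-1) = 0.8334; S(2,+0) = 1.0900; S(2,+1) = 1.4257; S(2,+2) = 1.8647
  k=3: S(3,-3) = 0.4871; S(3,-2) = 0.6371; S(3,-1) = 0.8334; S(3,+0) = 1.0900; S(3,+1) = 1.4257; S(3,+2) = 1.8647; S(3,+3) = 2.4390
Terminal payoffs V(N, j) = max(S_T - K, 0):
  V(3,-3) = 0.000000; V(3,-2) = 0.000000; V(3,-1) = 0.000000; V(3,+0) = 0.130000; V(3,+1) = 0.465675; V(3,+2) = 0.904725; V(3,+3) = 1.478983
Backward induction: V(k, j) = exp(-r*dt) * [p_u * V(k+1, j+1) + p_m * V(k+1, j) + p_d * V(k+1, j-1)]
  V(2,-2) = exp(-r*dt) * [p_u*0.000000 + p_m*0.000000 + p_d*0.000000] = 0.000000
  V(2,-1) = exp(-r*dt) * [p_u*0.130000 + p_m*0.000000 + p_d*0.000000] = 0.020914
  V(2,+0) = exp(-r*dt) * [p_u*0.465675 + p_m*0.130000 + p_d*0.000000] = 0.160742
  V(2,+1) = exp(-r*dt) * [p_u*0.904725 + p_m*0.465675 + p_d*0.130000] = 0.474986
  V(2,+2) = exp(-r*dt) * [p_u*1.478983 + p_m*0.904725 + p_d*0.465675] = 0.914034
  V(1,-1) = exp(-r*dt) * [p_u*0.160742 + p_m*0.020914 + p_d*0.000000] = 0.039667
  V(1,+0) = exp(-r*dt) * [p_u*0.474986 + p_m*0.160742 + p_d*0.020914] = 0.186075
  V(1,+1) = exp(-r*dt) * [p_u*0.914034 + p_m*0.474986 + p_d*0.160742] = 0.487833
  V(0,+0) = exp(-r*dt) * [p_u*0.487833 + p_m*0.186075 + p_d*0.039667] = 0.208040


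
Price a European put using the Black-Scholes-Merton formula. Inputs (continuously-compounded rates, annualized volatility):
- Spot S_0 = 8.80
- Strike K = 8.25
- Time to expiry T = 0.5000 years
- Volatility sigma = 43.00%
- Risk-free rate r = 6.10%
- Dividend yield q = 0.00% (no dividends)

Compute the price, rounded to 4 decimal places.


Answer: Price = 0.6650

Derivation:
d1 = (ln(S/K) + (r - q + 0.5*sigma^2) * T) / (sigma * sqrt(T)) = 0.46459718
d2 = d1 - sigma * sqrt(T) = 0.16054126
exp(-rT) = 0.96996043; exp(-qT) = 1.00000000
P = K * exp(-rT) * N(-d2) - S_0 * exp(-qT) * N(-d1)
N(-d1) = 0.32110998; N(-d2) = 0.43622736
P = 8.2500 * 0.96996043 * 0.43622736 - 8.8000 * 1.00000000 * 0.32110998 = 0.6650


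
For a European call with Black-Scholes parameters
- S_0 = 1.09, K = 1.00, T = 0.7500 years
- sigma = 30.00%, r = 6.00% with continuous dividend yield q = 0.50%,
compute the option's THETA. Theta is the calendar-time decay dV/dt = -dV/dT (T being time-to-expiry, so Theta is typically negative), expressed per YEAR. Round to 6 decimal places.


d1 = 0.6203732421; d2 = 0.3605656209
phi(d1) = 0.3291077702; exp(-qT) = 0.9962570225; exp(-rT) = 0.9559974818
Theta = -S*exp(-qT)*phi(d1)*sigma/(2*sqrt(T)) - r*K*exp(-rT)*N(d2) + q*S*exp(-qT)*N(d1)
N(d1) = 0.7324939576; N(d2) = 0.6407879033; sqrt(T) = 0.8660254038
Term 1 = -1.0900 * 0.9962570225 * 0.3291077702 * 0.3000 / (2 * 0.8660254038) = -0.0619008563
Term 2 = -0.0600 * 1.0000 * 0.9559974818 * 0.6407879033 = -0.0367554973
Term 3 = 0.0050 * 1.0900 * 0.9962570225 * 0.7324939576 = 0.0039771498
Theta = -0.0619008563 + (-0.0367554973) + (0.0039771498) = -0.094679

Answer: Theta = -0.094679


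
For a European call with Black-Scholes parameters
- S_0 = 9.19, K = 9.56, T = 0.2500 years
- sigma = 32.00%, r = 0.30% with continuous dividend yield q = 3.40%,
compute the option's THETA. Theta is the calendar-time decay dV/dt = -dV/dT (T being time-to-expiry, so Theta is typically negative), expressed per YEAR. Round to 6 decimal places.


Answer: Theta = -1.018286

Derivation:
d1 = -0.2151361918; d2 = -0.3751361918
phi(d1) = 0.3898160477; exp(-qT) = 0.9915360229; exp(-rT) = 0.9992502812
Theta = -S*exp(-qT)*phi(d1)*sigma/(2*sqrt(T)) - r*K*exp(-rT)*N(d2) + q*S*exp(-qT)*N(d1)
N(d1) = 0.4148305687; N(d2) = 0.3537795910; sqrt(T) = 0.5000000000
Term 1 = -9.1900 * 0.9915360229 * 0.3898160477 * 0.3200 / (2 * 0.5000000000) = -1.1366681749
Term 2 = -0.0030 * 9.5600 * 0.9992502812 * 0.3537795910 = -0.0101387917
Term 3 = 0.0340 * 9.1900 * 0.9915360229 * 0.4148305687 = 0.1285208761
Theta = -1.1366681749 + (-0.0101387917) + (0.1285208761) = -1.018286


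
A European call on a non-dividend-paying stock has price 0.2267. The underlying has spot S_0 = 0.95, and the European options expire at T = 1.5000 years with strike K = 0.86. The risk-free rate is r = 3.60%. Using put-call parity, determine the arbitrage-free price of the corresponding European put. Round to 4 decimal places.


Put-call parity: C - P = S_0 * exp(-qT) - K * exp(-rT).
S_0 * exp(-qT) = 0.9500 * 1.00000000 = 0.95000000
K * exp(-rT) = 0.8600 * 0.94743211 = 0.81479161
P = C - S*exp(-qT) + K*exp(-rT)
P = 0.2267 - 0.95000000 + 0.81479161 = 0.0915

Answer: Put price = 0.0915


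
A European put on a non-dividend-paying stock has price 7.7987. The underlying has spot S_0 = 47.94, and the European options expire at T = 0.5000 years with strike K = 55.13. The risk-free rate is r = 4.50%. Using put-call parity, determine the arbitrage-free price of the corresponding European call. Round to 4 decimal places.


Answer: Call price = 1.8353

Derivation:
Put-call parity: C - P = S_0 * exp(-qT) - K * exp(-rT).
S_0 * exp(-qT) = 47.9400 * 1.00000000 = 47.94000000
K * exp(-rT) = 55.1300 * 0.97775124 = 53.90342571
C = P + S*exp(-qT) - K*exp(-rT)
C = 7.7987 + 47.94000000 - 53.90342571 = 1.8353


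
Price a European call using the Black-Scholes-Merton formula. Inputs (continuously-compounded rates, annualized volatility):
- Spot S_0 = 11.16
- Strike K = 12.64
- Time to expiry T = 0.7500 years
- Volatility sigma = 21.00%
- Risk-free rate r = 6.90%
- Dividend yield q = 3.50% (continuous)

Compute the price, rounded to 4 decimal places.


Answer: Price = 0.3823

Derivation:
d1 = (ln(S/K) + (r - q + 0.5*sigma^2) * T) / (sigma * sqrt(T)) = -0.45359349
d2 = d1 - sigma * sqrt(T) = -0.63545882
exp(-rT) = 0.94956623; exp(-qT) = 0.97409154
C = S_0 * exp(-qT) * N(d1) - K * exp(-rT) * N(d2)
N(d1) = 0.32506072; N(d2) = 0.26256461
C = 11.1600 * 0.97409154 * 0.32506072 - 12.6400 * 0.94956623 * 0.26256461 = 0.3823


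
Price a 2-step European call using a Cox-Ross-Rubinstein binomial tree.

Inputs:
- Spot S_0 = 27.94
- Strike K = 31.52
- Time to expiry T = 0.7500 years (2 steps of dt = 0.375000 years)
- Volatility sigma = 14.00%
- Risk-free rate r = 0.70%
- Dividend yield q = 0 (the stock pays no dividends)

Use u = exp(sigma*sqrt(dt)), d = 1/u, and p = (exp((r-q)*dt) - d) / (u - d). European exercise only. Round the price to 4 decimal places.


Answer: Price = V(0,0) = 0.3994

Derivation:
dt = T/N = 0.375000
u = exp(sigma*sqrt(dt)) = 1.089514; d = 1/u = 0.917840
p = (exp((r-q)*dt) - d) / (u - d) = 0.493891
Discount per step: exp(-r*dt) = 0.997378
Stock lattice S(k, i) with i counting down-moves:
  k=0: S(0,0) = 27.9400
  k=1: S(1,0) = 30.4410; S(1,1) = 25.6445
  k=2: S(2,0) = 33.1659; S(2,1) = 27.9400; S(2,2) = 23.5375
Terminal payoffs V(N, i) = max(S_T - K, 0):
  V(2,0) = 1.645946; V(2,1) = 0.000000; V(2,2) = 0.000000
Backward induction: V(k, i) = exp(-r*dt) * [p * V(k+1, i) + (1-p) * V(k+1, i+1)].
  V(1,0) = exp(-r*dt) * [p*1.645946 + (1-p)*0.000000] = 0.810787
  V(1,1) = exp(-r*dt) * [p*0.000000 + (1-p)*0.000000] = 0.000000
  V(0,0) = exp(-r*dt) * [p*0.810787 + (1-p)*0.000000] = 0.399390


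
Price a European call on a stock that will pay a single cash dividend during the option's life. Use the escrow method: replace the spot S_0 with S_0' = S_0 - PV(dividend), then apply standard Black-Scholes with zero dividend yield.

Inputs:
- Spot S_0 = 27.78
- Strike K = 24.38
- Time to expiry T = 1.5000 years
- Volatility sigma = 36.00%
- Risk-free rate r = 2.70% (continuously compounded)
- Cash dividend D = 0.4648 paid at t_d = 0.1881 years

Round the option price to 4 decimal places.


PV(D) = D * exp(-r * t_d) = 0.4648 * 0.99493417 = 0.46244540
S_0' = S_0 - PV(D) = 27.7800 - 0.46244540 = 27.31755460
d1 = (ln(S_0'/K) + (r + sigma^2/2)*T) / (sigma*sqrt(T)) = 0.57033737
d2 = d1 - sigma*sqrt(T) = 0.12942922
exp(-rT) = 0.96030916
N(d1) = 0.71577555; N(d2) = 0.55149098
C = S_0' * N(d1) - K * exp(-rT) * N(d2) = 27.31755460 * 0.71577555 - 24.3800 * 0.96030916 * 0.55149098 = 6.6415

Answer: Price = 6.6415


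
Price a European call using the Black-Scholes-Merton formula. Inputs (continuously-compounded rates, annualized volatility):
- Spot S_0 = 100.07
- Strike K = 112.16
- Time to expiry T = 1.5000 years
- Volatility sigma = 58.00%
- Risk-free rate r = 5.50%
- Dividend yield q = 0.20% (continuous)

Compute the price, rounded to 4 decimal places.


Answer: Price = 26.4552

Derivation:
d1 = (ln(S/K) + (r - q + 0.5*sigma^2) * T) / (sigma * sqrt(T)) = 0.30652903
d2 = d1 - sigma * sqrt(T) = -0.40382299
exp(-rT) = 0.92081144; exp(-qT) = 0.99700450
C = S_0 * exp(-qT) * N(d1) - K * exp(-rT) * N(d2)
N(d1) = 0.62039906; N(d2) = 0.34317144
C = 100.0700 * 0.99700450 * 0.62039906 - 112.1600 * 0.92081144 * 0.34317144 = 26.4552


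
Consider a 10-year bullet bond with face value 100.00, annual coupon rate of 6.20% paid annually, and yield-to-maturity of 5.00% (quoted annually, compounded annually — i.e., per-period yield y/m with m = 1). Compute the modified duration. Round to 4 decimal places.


Answer: Modified duration = 7.4787

Derivation:
Coupon per period c = face * coupon_rate / m = 6.200000
Periods per year m = 1; per-period yield y/m = 0.050000
Number of cashflows N = 10
Cashflows (t years, CF_t, discount factor 1/(1+y/m)^(m*t), PV):
  t = 1.0000: CF_t = 6.200000, DF = 0.952381, PV = 5.904762
  t = 2.0000: CF_t = 6.200000, DF = 0.907029, PV = 5.623583
  t = 3.0000: CF_t = 6.200000, DF = 0.863838, PV = 5.355793
  t = 4.0000: CF_t = 6.200000, DF = 0.822702, PV = 5.100755
  t = 5.0000: CF_t = 6.200000, DF = 0.783526, PV = 4.857862
  t = 6.0000: CF_t = 6.200000, DF = 0.746215, PV = 4.626535
  t = 7.0000: CF_t = 6.200000, DF = 0.710681, PV = 4.406224
  t = 8.0000: CF_t = 6.200000, DF = 0.676839, PV = 4.196404
  t = 9.0000: CF_t = 6.200000, DF = 0.644609, PV = 3.996575
  t = 10.0000: CF_t = 106.200000, DF = 0.613913, PV = 65.197588
Price P = sum_t PV_t = 109.266082
First compute Macaulay numerator sum_t t * PV_t:
  t * PV_t at t = 1.0000: 5.904762
  t * PV_t at t = 2.0000: 11.247166
  t * PV_t at t = 3.0000: 16.067379
  t * PV_t at t = 4.0000: 20.403021
  t * PV_t at t = 5.0000: 24.289311
  t * PV_t at t = 6.0000: 27.759213
  t * PV_t at t = 7.0000: 30.843570
  t * PV_t at t = 8.0000: 33.571232
  t * PV_t at t = 9.0000: 35.969178
  t * PV_t at t = 10.0000: 651.975875
Macaulay duration D = 858.030707 / 109.266082 = 7.852672
Modified duration = D / (1 + y/m) = 7.852672 / (1 + 0.050000) = 7.478735


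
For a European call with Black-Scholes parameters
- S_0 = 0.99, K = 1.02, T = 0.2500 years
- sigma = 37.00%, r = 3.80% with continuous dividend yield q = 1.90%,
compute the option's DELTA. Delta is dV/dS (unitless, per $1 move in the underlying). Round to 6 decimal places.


Answer: Delta = 0.480487

Derivation:
d1 = -0.0431916927; d2 = -0.2281916927
phi(d1) = 0.3985703360; exp(-qT) = 0.9952612634; exp(-rT) = 0.9905449824
N(d1) = 0.4827743636
Delta = exp(-qT) * N(d1) = 0.9952612634 * 0.4827743636 = 0.480487


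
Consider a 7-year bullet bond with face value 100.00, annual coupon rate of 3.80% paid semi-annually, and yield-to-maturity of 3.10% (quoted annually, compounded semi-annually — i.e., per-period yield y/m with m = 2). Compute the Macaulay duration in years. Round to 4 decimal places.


Answer: Macaulay duration = 6.2321 years

Derivation:
Coupon per period c = face * coupon_rate / m = 1.900000
Periods per year m = 2; per-period yield y/m = 0.015500
Number of cashflows N = 14
Cashflows (t years, CF_t, discount factor 1/(1+y/m)^(m*t), PV):
  t = 0.5000: CF_t = 1.900000, DF = 0.984737, PV = 1.871000
  t = 1.0000: CF_t = 1.900000, DF = 0.969706, PV = 1.842442
  t = 1.5000: CF_t = 1.900000, DF = 0.954905, PV = 1.814320
  t = 2.0000: CF_t = 1.900000, DF = 0.940330, PV = 1.786627
  t = 2.5000: CF_t = 1.900000, DF = 0.925977, PV = 1.759357
  t = 3.0000: CF_t = 1.900000, DF = 0.911844, PV = 1.732503
  t = 3.5000: CF_t = 1.900000, DF = 0.897926, PV = 1.706059
  t = 4.0000: CF_t = 1.900000, DF = 0.884220, PV = 1.680019
  t = 4.5000: CF_t = 1.900000, DF = 0.870724, PV = 1.654376
  t = 5.0000: CF_t = 1.900000, DF = 0.857434, PV = 1.629125
  t = 5.5000: CF_t = 1.900000, DF = 0.844347, PV = 1.604259
  t = 6.0000: CF_t = 1.900000, DF = 0.831459, PV = 1.579772
  t = 6.5000: CF_t = 1.900000, DF = 0.818768, PV = 1.555659
  t = 7.0000: CF_t = 101.900000, DF = 0.806271, PV = 82.159010
Price P = sum_t PV_t = 104.374527
Macaulay numerator sum_t t * PV_t:
  t * PV_t at t = 0.5000: 0.935500
  t * PV_t at t = 1.0000: 1.842442
  t * PV_t at t = 1.5000: 2.721480
  t * PV_t at t = 2.0000: 3.573254
  t * PV_t at t = 2.5000: 4.398392
  t * PV_t at t = 3.0000: 5.197509
  t * PV_t at t = 3.5000: 5.971207
  t * PV_t at t = 4.0000: 6.720076
  t * PV_t at t = 4.5000: 7.444693
  t * PV_t at t = 5.0000: 8.145623
  t * PV_t at t = 5.5000: 8.823423
  t * PV_t at t = 6.0000: 9.478633
  t * PV_t at t = 6.5000: 10.111787
  t * PV_t at t = 7.0000: 575.113068
Macaulay duration D = (sum_t t * PV_t) / P = 650.477086 / 104.374527 = 6.232144


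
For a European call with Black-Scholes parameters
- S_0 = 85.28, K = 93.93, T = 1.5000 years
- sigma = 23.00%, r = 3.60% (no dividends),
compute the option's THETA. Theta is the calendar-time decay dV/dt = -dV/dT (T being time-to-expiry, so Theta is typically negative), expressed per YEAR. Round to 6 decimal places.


d1 = -0.0104187221; d2 = -0.2921100425
phi(d1) = 0.3989206284; exp(-qT) = 1.0000000000; exp(-rT) = 0.9474321065
Theta = -S*exp(-qT)*phi(d1)*sigma/(2*sqrt(T)) - r*K*exp(-rT)*N(d2) + q*S*exp(-qT)*N(d1)
N(d1) = 0.4958436064; N(d2) = 0.3851012443; sqrt(T) = 1.2247448714
Term 1 = -85.2800 * 1.0000000000 * 0.3989206284 * 0.2300 / (2 * 1.2247448714) = -3.1943749904
Term 2 = -0.0360 * 93.9300 * 0.9474321065 * 0.3851012443 = -1.2337576057
Term 3 = 0 (no dividend yield, q = 0)
Theta = -3.1943749904 + (-1.2337576057) + (0.0000000000) = -4.428133

Answer: Theta = -4.428133


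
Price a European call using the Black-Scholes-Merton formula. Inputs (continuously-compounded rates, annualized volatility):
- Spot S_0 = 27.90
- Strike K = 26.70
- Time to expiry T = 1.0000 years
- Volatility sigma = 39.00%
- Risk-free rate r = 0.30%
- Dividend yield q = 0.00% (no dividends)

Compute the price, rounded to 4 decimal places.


Answer: Price = 4.8847

Derivation:
d1 = (ln(S/K) + (r - q + 0.5*sigma^2) * T) / (sigma * sqrt(T)) = 0.31541827
d2 = d1 - sigma * sqrt(T) = -0.07458173
exp(-rT) = 0.99700450; exp(-qT) = 1.00000000
C = S_0 * exp(-qT) * N(d1) - K * exp(-rT) * N(d2)
N(d1) = 0.62377795; N(d2) = 0.47027375
C = 27.9000 * 1.00000000 * 0.62377795 - 26.7000 * 0.99700450 * 0.47027375 = 4.8847


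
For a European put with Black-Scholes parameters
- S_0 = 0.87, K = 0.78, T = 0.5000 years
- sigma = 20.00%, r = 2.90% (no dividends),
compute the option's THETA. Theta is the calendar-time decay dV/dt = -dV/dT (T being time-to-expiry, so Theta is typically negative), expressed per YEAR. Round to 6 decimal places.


d1 = 0.9453967599; d2 = 0.8039754036
phi(d1) = 0.2551698059; exp(-qT) = 1.0000000000; exp(-rT) = 0.9856046187
Theta = -S*exp(-qT)*phi(d1)*sigma/(2*sqrt(T)) + r*K*exp(-rT)*N(-d2) - q*S*exp(-qT)*N(-d1)
N(-d1) = 0.1722281779; N(-d2) = 0.2107055901; sqrt(T) = 0.7071067812
Term 1 = -0.8700 * 1.0000000000 * 0.2551698059 * 0.2000 / (2 * 0.7071067812) = -0.0313952202
Term 2 = 0.0290 * 0.7800 * 0.9856046187 * 0.2107055901 = 0.0046975498
Term 3 = 0 (no dividend yield, q = 0)
Theta = -0.0313952202 + (0.0046975498) + (0.0000000000) = -0.026698

Answer: Theta = -0.026698


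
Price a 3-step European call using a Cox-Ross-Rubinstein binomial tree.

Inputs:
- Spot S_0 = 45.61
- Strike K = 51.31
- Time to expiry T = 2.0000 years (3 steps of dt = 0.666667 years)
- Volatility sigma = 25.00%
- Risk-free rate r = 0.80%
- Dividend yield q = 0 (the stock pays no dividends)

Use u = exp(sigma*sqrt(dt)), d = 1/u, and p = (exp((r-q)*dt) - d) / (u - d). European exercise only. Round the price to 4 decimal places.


Answer: Price = V(0,0) = 4.7591

Derivation:
dt = T/N = 0.666667
u = exp(sigma*sqrt(dt)) = 1.226450; d = 1/u = 0.815361
p = (exp((r-q)*dt) - d) / (u - d) = 0.462154
Discount per step: exp(-r*dt) = 0.994681
Stock lattice S(k, i) with i counting down-moves:
  k=0: S(0,0) = 45.6100
  k=1: S(1,0) = 55.9384; S(1,1) = 37.1886
  k=2: S(2,0) = 68.6057; S(2,1) = 45.6100; S(2,2) = 30.3222
  k=3: S(3,0) = 84.1415; S(3,1) = 55.9384; S(3,2) = 37.1886; S(3,3) = 24.7235
Terminal payoffs V(N, i) = max(S_T - K, 0):
  V(3,0) = 32.831460; V(3,1) = 4.628403; V(3,2) = 0.000000; V(3,3) = 0.000000
Backward induction: V(k, i) = exp(-r*dt) * [p * V(k+1, i) + (1-p) * V(k+1, i+1)].
  V(2,0) = exp(-r*dt) * [p*32.831460 + (1-p)*4.628403] = 17.568602
  V(2,1) = exp(-r*dt) * [p*4.628403 + (1-p)*0.000000] = 2.127656
  V(2,2) = exp(-r*dt) * [p*0.000000 + (1-p)*0.000000] = 0.000000
  V(1,0) = exp(-r*dt) * [p*17.568602 + (1-p)*2.127656] = 9.214472
  V(1,1) = exp(-r*dt) * [p*2.127656 + (1-p)*0.000000] = 0.978074
  V(0,0) = exp(-r*dt) * [p*9.214472 + (1-p)*0.978074] = 4.759106


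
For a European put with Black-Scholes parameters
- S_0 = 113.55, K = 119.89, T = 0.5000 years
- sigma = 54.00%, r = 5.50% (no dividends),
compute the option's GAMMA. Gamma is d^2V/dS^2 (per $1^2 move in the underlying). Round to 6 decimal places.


Answer: Gamma = 0.009134

Derivation:
d1 = 0.1206497353; d2 = -0.2611879265
phi(d1) = 0.3960492477; exp(-qT) = 1.0000000000; exp(-rT) = 0.9728746826
Gamma = exp(-qT) * phi(d1) / (S * sigma * sqrt(T)) = 1.0000000000 * 0.3960492477 / (113.5500 * 0.5400 * 0.7071067812) = 0.009134


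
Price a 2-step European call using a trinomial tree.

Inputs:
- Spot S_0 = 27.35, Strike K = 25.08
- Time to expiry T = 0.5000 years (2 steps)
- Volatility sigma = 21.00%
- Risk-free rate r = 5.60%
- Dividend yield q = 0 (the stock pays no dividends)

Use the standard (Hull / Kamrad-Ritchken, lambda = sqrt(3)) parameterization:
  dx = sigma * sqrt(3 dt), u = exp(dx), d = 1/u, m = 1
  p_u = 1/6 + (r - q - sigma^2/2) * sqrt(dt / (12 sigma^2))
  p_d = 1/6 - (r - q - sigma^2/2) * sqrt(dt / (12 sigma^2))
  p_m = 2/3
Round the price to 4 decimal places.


Answer: Price = V(0,0) = 3.5051

Derivation:
dt = T/N = 0.250000; dx = sigma*sqrt(3*dt) = 0.181865
u = exp(dx) = 1.199453; d = 1/u = 0.833714
p_u = 0.190001, p_m = 0.666667, p_d = 0.143332
Discount per step: exp(-r*dt) = 0.986098
Stock lattice S(k, j) with j the centered position index:
  k=0: S(0,+0) = 27.3500
  k=1: S(1,-1) = 22.8021; S(1,+0) = 27.3500; S(1,+1) = 32.8050
  k=2: S(2,-2) = 19.0104; S(2,-1) = 22.8021; S(2,+0) = 27.3500; S(2,+1) = 32.8050; S(2,+2) = 39.3481
Terminal payoffs V(N, j) = max(S_T - K, 0):
  V(2,-2) = 0.000000; V(2,-1) = 0.000000; V(2,+0) = 2.270000; V(2,+1) = 7.725030; V(2,+2) = 14.268081
Backward induction: V(k, j) = exp(-r*dt) * [p_u * V(k+1, j+1) + p_m * V(k+1, j) + p_d * V(k+1, j-1)]
  V(1,-1) = exp(-r*dt) * [p_u*2.270000 + p_m*0.000000 + p_d*0.000000] = 0.425307
  V(1,+0) = exp(-r*dt) * [p_u*7.725030 + p_m*2.270000 + p_d*0.000000] = 2.939654
  V(1,+1) = exp(-r*dt) * [p_u*14.268081 + p_m*7.725030 + p_d*2.270000] = 8.072527
  V(0,+0) = exp(-r*dt) * [p_u*8.072527 + p_m*2.939654 + p_d*0.425307] = 3.505103
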